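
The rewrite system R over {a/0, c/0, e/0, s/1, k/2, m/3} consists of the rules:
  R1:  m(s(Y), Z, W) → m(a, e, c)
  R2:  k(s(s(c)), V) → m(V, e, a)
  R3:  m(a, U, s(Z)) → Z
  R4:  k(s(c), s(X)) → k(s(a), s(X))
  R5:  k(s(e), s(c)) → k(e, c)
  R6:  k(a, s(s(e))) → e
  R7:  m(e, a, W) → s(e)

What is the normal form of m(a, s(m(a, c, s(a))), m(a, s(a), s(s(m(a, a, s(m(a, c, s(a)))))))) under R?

1. m(a, s(m(a, c, s(a))), m(a, s(a), s(s(m(a, a, s(m(a, c, s(a))))))))  →  m(a, s(a), m(a, s(a), s(s(m(a, a, s(m(a, c, s(a))))))))   [R3 at 2.1]
2. m(a, s(a), m(a, s(a), s(s(m(a, a, s(m(a, c, s(a))))))))  →  m(a, s(a), s(m(a, a, s(m(a, c, s(a))))))   [R3 at 3]
3. m(a, s(a), s(m(a, a, s(m(a, c, s(a))))))  →  m(a, a, s(m(a, c, s(a))))   [R3 at ε]
4. m(a, a, s(m(a, c, s(a))))  →  m(a, c, s(a))   [R3 at ε]
5. m(a, c, s(a))  →  a   [R3 at ε]

a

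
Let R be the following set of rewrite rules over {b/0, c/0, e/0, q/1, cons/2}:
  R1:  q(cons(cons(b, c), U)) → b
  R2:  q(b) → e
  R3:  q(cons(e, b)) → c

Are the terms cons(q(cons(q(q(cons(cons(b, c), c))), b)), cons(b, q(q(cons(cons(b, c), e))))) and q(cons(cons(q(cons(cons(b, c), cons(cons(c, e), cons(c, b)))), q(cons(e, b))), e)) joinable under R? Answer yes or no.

Reduce t₁ = cons(q(cons(q(q(cons(cons(b, c), c))), b)), cons(b, q(q(cons(cons(b, c), e))))):
1. cons(q(cons(q(q(cons(cons(b, c), c))), b)), cons(b, q(q(cons(cons(b, c), e)))))  →  cons(q(cons(q(b), b)), cons(b, q(q(cons(cons(b, c), e)))))   [R1 at 1.1.1.1]
2. cons(q(cons(q(b), b)), cons(b, q(q(cons(cons(b, c), e)))))  →  cons(q(cons(e, b)), cons(b, q(q(cons(cons(b, c), e)))))   [R2 at 1.1.1]
3. cons(q(cons(e, b)), cons(b, q(q(cons(cons(b, c), e)))))  →  cons(c, cons(b, q(q(cons(cons(b, c), e)))))   [R3 at 1]
4. cons(c, cons(b, q(q(cons(cons(b, c), e)))))  →  cons(c, cons(b, q(b)))   [R1 at 2.2.1]
5. cons(c, cons(b, q(b)))  →  cons(c, cons(b, e))   [R2 at 2.2]

Reduce t₂ = q(cons(cons(q(cons(cons(b, c), cons(cons(c, e), cons(c, b)))), q(cons(e, b))), e)):
1. q(cons(cons(q(cons(cons(b, c), cons(cons(c, e), cons(c, b)))), q(cons(e, b))), e))  →  q(cons(cons(b, q(cons(e, b))), e))   [R1 at 1.1.1]
2. q(cons(cons(b, q(cons(e, b))), e))  →  q(cons(cons(b, c), e))   [R3 at 1.1.2]
3. q(cons(cons(b, c), e))  →  b   [R1 at ε]

no — NF(t₁) = cons(c, cons(b, e)), NF(t₂) = b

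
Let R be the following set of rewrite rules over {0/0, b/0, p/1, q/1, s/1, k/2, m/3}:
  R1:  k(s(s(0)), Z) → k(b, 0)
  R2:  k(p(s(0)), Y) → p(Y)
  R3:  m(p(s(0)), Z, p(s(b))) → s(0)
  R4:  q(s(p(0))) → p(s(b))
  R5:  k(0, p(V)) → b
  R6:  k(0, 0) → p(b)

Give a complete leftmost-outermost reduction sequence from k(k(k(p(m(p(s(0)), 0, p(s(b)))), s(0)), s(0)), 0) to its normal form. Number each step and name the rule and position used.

p(0)

1. k(k(k(p(m(p(s(0)), 0, p(s(b)))), s(0)), s(0)), 0)  →  k(k(k(p(s(0)), s(0)), s(0)), 0)   [R3 at 1.1.1.1]
2. k(k(k(p(s(0)), s(0)), s(0)), 0)  →  k(k(p(s(0)), s(0)), 0)   [R2 at 1.1]
3. k(k(p(s(0)), s(0)), 0)  →  k(p(s(0)), 0)   [R2 at 1]
4. k(p(s(0)), 0)  →  p(0)   [R2 at ε]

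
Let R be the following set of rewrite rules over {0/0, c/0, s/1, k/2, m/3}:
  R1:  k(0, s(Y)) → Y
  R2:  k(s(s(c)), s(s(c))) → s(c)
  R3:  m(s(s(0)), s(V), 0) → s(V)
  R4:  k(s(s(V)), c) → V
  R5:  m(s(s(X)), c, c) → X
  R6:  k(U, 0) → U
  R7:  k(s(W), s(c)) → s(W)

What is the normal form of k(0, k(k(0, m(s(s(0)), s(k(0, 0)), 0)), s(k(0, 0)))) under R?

1. k(0, k(k(0, m(s(s(0)), s(k(0, 0)), 0)), s(k(0, 0))))  →  k(0, k(k(0, s(k(0, 0))), s(k(0, 0))))   [R3 at 2.1.2]
2. k(0, k(k(0, s(k(0, 0))), s(k(0, 0))))  →  k(0, k(k(0, 0), s(k(0, 0))))   [R1 at 2.1]
3. k(0, k(k(0, 0), s(k(0, 0))))  →  k(0, k(0, s(k(0, 0))))   [R6 at 2.1]
4. k(0, k(0, s(k(0, 0))))  →  k(0, k(0, 0))   [R1 at 2]
5. k(0, k(0, 0))  →  k(0, 0)   [R6 at 2]
6. k(0, 0)  →  0   [R6 at ε]

0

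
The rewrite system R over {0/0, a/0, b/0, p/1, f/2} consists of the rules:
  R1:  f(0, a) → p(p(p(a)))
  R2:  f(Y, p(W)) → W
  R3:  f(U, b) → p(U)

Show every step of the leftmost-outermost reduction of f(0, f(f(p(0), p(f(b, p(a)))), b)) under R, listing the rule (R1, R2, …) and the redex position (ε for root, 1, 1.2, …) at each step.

1. f(0, f(f(p(0), p(f(b, p(a)))), b))  →  f(0, p(f(p(0), p(f(b, p(a))))))   [R3 at 2]
2. f(0, p(f(p(0), p(f(b, p(a))))))  →  f(p(0), p(f(b, p(a))))   [R2 at ε]
3. f(p(0), p(f(b, p(a))))  →  f(b, p(a))   [R2 at ε]
4. f(b, p(a))  →  a   [R2 at ε]

a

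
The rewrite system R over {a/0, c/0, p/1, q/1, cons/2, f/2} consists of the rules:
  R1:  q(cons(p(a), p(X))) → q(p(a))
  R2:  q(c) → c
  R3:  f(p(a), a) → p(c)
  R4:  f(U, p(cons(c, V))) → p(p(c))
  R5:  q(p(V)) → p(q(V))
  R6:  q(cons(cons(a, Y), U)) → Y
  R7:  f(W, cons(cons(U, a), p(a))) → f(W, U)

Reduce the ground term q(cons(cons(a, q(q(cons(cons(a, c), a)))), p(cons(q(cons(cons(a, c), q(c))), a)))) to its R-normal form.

c

1. q(cons(cons(a, q(q(cons(cons(a, c), a)))), p(cons(q(cons(cons(a, c), q(c))), a))))  →  q(q(cons(cons(a, c), a)))   [R6 at ε]
2. q(q(cons(cons(a, c), a)))  →  q(c)   [R6 at 1]
3. q(c)  →  c   [R2 at ε]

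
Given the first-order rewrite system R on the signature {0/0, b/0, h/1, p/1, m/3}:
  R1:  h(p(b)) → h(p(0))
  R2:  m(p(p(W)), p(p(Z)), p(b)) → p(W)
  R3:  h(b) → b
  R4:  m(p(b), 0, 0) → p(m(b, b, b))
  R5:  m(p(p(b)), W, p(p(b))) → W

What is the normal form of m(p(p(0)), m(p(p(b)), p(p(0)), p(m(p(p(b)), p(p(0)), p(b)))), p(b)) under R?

1. m(p(p(0)), m(p(p(b)), p(p(0)), p(m(p(p(b)), p(p(0)), p(b)))), p(b))  →  m(p(p(0)), m(p(p(b)), p(p(0)), p(p(b))), p(b))   [R2 at 2.3.1]
2. m(p(p(0)), m(p(p(b)), p(p(0)), p(p(b))), p(b))  →  m(p(p(0)), p(p(0)), p(b))   [R5 at 2]
3. m(p(p(0)), p(p(0)), p(b))  →  p(0)   [R2 at ε]

p(0)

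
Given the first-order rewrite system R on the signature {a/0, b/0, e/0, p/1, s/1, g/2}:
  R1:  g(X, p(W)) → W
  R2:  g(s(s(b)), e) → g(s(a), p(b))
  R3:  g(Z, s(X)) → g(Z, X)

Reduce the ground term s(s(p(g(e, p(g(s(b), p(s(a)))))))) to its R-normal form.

1. s(s(p(g(e, p(g(s(b), p(s(a))))))))  →  s(s(p(g(s(b), p(s(a))))))   [R1 at 1.1.1]
2. s(s(p(g(s(b), p(s(a))))))  →  s(s(p(s(a))))   [R1 at 1.1.1]

s(s(p(s(a))))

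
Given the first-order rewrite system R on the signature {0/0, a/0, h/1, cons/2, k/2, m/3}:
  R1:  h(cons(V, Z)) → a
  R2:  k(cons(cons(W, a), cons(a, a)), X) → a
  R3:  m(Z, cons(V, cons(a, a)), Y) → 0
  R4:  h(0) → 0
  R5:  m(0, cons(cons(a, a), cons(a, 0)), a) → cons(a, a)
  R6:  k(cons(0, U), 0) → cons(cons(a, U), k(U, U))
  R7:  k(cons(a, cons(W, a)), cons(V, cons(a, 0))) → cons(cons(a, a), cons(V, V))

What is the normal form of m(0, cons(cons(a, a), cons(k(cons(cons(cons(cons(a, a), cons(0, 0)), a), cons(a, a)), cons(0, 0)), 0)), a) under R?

cons(a, a)

1. m(0, cons(cons(a, a), cons(k(cons(cons(cons(cons(a, a), cons(0, 0)), a), cons(a, a)), cons(0, 0)), 0)), a)  →  m(0, cons(cons(a, a), cons(a, 0)), a)   [R2 at 2.2.1]
2. m(0, cons(cons(a, a), cons(a, 0)), a)  →  cons(a, a)   [R5 at ε]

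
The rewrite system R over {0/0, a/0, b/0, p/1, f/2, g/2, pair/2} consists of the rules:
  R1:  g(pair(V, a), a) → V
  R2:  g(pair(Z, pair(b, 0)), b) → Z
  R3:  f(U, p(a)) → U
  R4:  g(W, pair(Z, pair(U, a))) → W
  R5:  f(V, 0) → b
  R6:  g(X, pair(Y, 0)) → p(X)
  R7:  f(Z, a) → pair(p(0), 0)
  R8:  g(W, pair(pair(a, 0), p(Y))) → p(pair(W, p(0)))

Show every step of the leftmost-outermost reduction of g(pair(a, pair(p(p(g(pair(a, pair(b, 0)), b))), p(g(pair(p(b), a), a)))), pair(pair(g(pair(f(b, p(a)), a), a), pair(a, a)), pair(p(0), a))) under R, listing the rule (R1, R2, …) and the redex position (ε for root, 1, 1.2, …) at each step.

1. g(pair(a, pair(p(p(g(pair(a, pair(b, 0)), b))), p(g(pair(p(b), a), a)))), pair(pair(g(pair(f(b, p(a)), a), a), pair(a, a)), pair(p(0), a)))  →  pair(a, pair(p(p(g(pair(a, pair(b, 0)), b))), p(g(pair(p(b), a), a))))   [R4 at ε]
2. pair(a, pair(p(p(g(pair(a, pair(b, 0)), b))), p(g(pair(p(b), a), a))))  →  pair(a, pair(p(p(a)), p(g(pair(p(b), a), a))))   [R2 at 2.1.1.1]
3. pair(a, pair(p(p(a)), p(g(pair(p(b), a), a))))  →  pair(a, pair(p(p(a)), p(p(b))))   [R1 at 2.2.1]

pair(a, pair(p(p(a)), p(p(b))))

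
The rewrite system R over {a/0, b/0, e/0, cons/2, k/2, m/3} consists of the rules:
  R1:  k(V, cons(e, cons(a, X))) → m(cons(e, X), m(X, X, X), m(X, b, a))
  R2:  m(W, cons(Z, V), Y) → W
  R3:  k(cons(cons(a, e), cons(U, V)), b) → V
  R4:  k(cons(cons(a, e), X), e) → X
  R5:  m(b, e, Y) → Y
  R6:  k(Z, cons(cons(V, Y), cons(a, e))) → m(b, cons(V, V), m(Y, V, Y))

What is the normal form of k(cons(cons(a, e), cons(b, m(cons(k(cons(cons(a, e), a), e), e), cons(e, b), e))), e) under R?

cons(b, cons(a, e))

1. k(cons(cons(a, e), cons(b, m(cons(k(cons(cons(a, e), a), e), e), cons(e, b), e))), e)  →  cons(b, m(cons(k(cons(cons(a, e), a), e), e), cons(e, b), e))   [R4 at ε]
2. cons(b, m(cons(k(cons(cons(a, e), a), e), e), cons(e, b), e))  →  cons(b, cons(k(cons(cons(a, e), a), e), e))   [R2 at 2]
3. cons(b, cons(k(cons(cons(a, e), a), e), e))  →  cons(b, cons(a, e))   [R4 at 2.1]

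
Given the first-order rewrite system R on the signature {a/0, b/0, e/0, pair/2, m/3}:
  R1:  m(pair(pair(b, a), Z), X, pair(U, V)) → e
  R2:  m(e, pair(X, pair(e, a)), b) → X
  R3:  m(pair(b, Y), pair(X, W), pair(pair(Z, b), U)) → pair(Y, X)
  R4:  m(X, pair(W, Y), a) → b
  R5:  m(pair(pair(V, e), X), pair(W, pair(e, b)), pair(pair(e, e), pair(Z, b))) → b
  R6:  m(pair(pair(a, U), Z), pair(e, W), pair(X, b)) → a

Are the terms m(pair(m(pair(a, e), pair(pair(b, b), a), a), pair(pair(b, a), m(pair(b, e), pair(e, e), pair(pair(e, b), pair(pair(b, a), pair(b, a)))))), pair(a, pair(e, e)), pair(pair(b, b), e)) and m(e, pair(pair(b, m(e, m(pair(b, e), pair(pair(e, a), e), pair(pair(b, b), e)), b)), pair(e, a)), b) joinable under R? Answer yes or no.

Reduce t₁ = m(pair(m(pair(a, e), pair(pair(b, b), a), a), pair(pair(b, a), m(pair(b, e), pair(e, e), pair(pair(e, b), pair(pair(b, a), pair(b, a)))))), pair(a, pair(e, e)), pair(pair(b, b), e)):
1. m(pair(m(pair(a, e), pair(pair(b, b), a), a), pair(pair(b, a), m(pair(b, e), pair(e, e), pair(pair(e, b), pair(pair(b, a), pair(b, a)))))), pair(a, pair(e, e)), pair(pair(b, b), e))  →  m(pair(b, pair(pair(b, a), m(pair(b, e), pair(e, e), pair(pair(e, b), pair(pair(b, a), pair(b, a)))))), pair(a, pair(e, e)), pair(pair(b, b), e))   [R4 at 1.1]
2. m(pair(b, pair(pair(b, a), m(pair(b, e), pair(e, e), pair(pair(e, b), pair(pair(b, a), pair(b, a)))))), pair(a, pair(e, e)), pair(pair(b, b), e))  →  pair(pair(pair(b, a), m(pair(b, e), pair(e, e), pair(pair(e, b), pair(pair(b, a), pair(b, a))))), a)   [R3 at ε]
3. pair(pair(pair(b, a), m(pair(b, e), pair(e, e), pair(pair(e, b), pair(pair(b, a), pair(b, a))))), a)  →  pair(pair(pair(b, a), pair(e, e)), a)   [R3 at 1.2]

Reduce t₂ = m(e, pair(pair(b, m(e, m(pair(b, e), pair(pair(e, a), e), pair(pair(b, b), e)), b)), pair(e, a)), b):
1. m(e, pair(pair(b, m(e, m(pair(b, e), pair(pair(e, a), e), pair(pair(b, b), e)), b)), pair(e, a)), b)  →  pair(b, m(e, m(pair(b, e), pair(pair(e, a), e), pair(pair(b, b), e)), b))   [R2 at ε]
2. pair(b, m(e, m(pair(b, e), pair(pair(e, a), e), pair(pair(b, b), e)), b))  →  pair(b, m(e, pair(e, pair(e, a)), b))   [R3 at 2.2]
3. pair(b, m(e, pair(e, pair(e, a)), b))  →  pair(b, e)   [R2 at 2]

no — NF(t₁) = pair(pair(pair(b, a), pair(e, e)), a), NF(t₂) = pair(b, e)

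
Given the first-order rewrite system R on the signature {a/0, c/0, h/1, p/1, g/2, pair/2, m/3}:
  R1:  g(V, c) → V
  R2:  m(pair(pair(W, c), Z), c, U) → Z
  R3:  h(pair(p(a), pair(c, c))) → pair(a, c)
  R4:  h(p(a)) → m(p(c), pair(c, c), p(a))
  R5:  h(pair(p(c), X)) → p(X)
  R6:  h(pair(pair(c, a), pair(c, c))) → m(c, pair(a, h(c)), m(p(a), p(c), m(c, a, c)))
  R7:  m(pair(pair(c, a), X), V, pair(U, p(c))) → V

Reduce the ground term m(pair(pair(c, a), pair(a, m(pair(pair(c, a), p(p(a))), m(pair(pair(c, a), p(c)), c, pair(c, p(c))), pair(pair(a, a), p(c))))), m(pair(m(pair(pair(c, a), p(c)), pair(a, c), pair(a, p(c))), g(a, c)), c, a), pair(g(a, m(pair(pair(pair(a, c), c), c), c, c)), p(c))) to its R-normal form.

1. m(pair(pair(c, a), pair(a, m(pair(pair(c, a), p(p(a))), m(pair(pair(c, a), p(c)), c, pair(c, p(c))), pair(pair(a, a), p(c))))), m(pair(m(pair(pair(c, a), p(c)), pair(a, c), pair(a, p(c))), g(a, c)), c, a), pair(g(a, m(pair(pair(pair(a, c), c), c), c, c)), p(c)))  →  m(pair(m(pair(pair(c, a), p(c)), pair(a, c), pair(a, p(c))), g(a, c)), c, a)   [R7 at ε]
2. m(pair(m(pair(pair(c, a), p(c)), pair(a, c), pair(a, p(c))), g(a, c)), c, a)  →  m(pair(pair(a, c), g(a, c)), c, a)   [R7 at 1.1]
3. m(pair(pair(a, c), g(a, c)), c, a)  →  g(a, c)   [R2 at ε]
4. g(a, c)  →  a   [R1 at ε]

a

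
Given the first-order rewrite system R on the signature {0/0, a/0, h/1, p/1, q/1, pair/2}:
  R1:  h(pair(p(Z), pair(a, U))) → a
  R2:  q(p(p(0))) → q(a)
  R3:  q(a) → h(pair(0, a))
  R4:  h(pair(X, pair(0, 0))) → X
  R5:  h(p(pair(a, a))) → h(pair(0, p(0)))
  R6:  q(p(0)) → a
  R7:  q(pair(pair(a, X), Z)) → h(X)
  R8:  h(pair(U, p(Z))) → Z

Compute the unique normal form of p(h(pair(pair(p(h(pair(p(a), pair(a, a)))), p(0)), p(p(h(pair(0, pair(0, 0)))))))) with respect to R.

p(p(0))

1. p(h(pair(pair(p(h(pair(p(a), pair(a, a)))), p(0)), p(p(h(pair(0, pair(0, 0))))))))  →  p(p(h(pair(0, pair(0, 0)))))   [R8 at 1]
2. p(p(h(pair(0, pair(0, 0)))))  →  p(p(0))   [R4 at 1.1]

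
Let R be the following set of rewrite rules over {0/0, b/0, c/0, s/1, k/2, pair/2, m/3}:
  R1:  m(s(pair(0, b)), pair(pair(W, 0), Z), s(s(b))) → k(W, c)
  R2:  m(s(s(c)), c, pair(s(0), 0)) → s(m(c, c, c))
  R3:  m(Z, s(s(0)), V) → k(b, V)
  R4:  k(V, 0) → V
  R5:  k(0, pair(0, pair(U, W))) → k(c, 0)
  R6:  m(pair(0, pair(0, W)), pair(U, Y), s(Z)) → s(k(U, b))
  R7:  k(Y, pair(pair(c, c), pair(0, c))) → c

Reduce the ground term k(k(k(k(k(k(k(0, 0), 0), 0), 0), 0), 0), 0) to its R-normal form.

1. k(k(k(k(k(k(k(0, 0), 0), 0), 0), 0), 0), 0)  →  k(k(k(k(k(k(0, 0), 0), 0), 0), 0), 0)   [R4 at ε]
2. k(k(k(k(k(k(0, 0), 0), 0), 0), 0), 0)  →  k(k(k(k(k(0, 0), 0), 0), 0), 0)   [R4 at ε]
3. k(k(k(k(k(0, 0), 0), 0), 0), 0)  →  k(k(k(k(0, 0), 0), 0), 0)   [R4 at ε]
4. k(k(k(k(0, 0), 0), 0), 0)  →  k(k(k(0, 0), 0), 0)   [R4 at ε]
5. k(k(k(0, 0), 0), 0)  →  k(k(0, 0), 0)   [R4 at ε]
6. k(k(0, 0), 0)  →  k(0, 0)   [R4 at ε]
7. k(0, 0)  →  0   [R4 at ε]

0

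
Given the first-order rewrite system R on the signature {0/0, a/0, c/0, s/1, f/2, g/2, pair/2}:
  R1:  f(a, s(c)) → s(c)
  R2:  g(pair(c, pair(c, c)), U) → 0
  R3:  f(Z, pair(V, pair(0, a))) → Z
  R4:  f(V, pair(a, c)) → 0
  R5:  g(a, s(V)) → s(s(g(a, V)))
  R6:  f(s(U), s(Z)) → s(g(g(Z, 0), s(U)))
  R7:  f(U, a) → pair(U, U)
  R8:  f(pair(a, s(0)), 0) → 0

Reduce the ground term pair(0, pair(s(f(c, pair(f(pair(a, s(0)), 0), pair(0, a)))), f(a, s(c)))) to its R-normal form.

pair(0, pair(s(c), s(c)))

1. pair(0, pair(s(f(c, pair(f(pair(a, s(0)), 0), pair(0, a)))), f(a, s(c))))  →  pair(0, pair(s(c), f(a, s(c))))   [R3 at 2.1.1]
2. pair(0, pair(s(c), f(a, s(c))))  →  pair(0, pair(s(c), s(c)))   [R1 at 2.2]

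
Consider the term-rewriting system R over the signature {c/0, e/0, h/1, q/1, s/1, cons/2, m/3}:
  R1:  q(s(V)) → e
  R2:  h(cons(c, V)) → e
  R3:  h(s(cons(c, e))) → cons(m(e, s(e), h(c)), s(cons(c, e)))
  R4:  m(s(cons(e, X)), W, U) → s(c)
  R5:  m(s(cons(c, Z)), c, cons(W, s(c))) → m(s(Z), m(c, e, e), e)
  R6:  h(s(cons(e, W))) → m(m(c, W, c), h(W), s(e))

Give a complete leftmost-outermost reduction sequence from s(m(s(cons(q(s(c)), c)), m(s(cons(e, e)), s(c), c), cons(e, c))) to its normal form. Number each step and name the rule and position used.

s(s(c))

1. s(m(s(cons(q(s(c)), c)), m(s(cons(e, e)), s(c), c), cons(e, c)))  →  s(m(s(cons(e, c)), m(s(cons(e, e)), s(c), c), cons(e, c)))   [R1 at 1.1.1.1]
2. s(m(s(cons(e, c)), m(s(cons(e, e)), s(c), c), cons(e, c)))  →  s(s(c))   [R4 at 1]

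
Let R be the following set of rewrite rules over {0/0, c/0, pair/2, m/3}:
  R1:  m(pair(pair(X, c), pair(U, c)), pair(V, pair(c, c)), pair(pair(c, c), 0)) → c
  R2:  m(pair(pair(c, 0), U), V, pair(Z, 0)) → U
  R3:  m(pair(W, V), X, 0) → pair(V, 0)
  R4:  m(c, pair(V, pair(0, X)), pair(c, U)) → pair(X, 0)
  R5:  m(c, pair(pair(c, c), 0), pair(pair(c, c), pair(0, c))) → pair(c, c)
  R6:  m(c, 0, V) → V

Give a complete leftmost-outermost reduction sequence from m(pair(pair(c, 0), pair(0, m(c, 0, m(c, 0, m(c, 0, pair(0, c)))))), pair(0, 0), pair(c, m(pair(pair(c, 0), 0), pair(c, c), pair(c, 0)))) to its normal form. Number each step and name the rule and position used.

pair(0, pair(0, c))

1. m(pair(pair(c, 0), pair(0, m(c, 0, m(c, 0, m(c, 0, pair(0, c)))))), pair(0, 0), pair(c, m(pair(pair(c, 0), 0), pair(c, c), pair(c, 0))))  →  m(pair(pair(c, 0), pair(0, m(c, 0, m(c, 0, pair(0, c))))), pair(0, 0), pair(c, m(pair(pair(c, 0), 0), pair(c, c), pair(c, 0))))   [R6 at 1.2.2]
2. m(pair(pair(c, 0), pair(0, m(c, 0, m(c, 0, pair(0, c))))), pair(0, 0), pair(c, m(pair(pair(c, 0), 0), pair(c, c), pair(c, 0))))  →  m(pair(pair(c, 0), pair(0, m(c, 0, pair(0, c)))), pair(0, 0), pair(c, m(pair(pair(c, 0), 0), pair(c, c), pair(c, 0))))   [R6 at 1.2.2]
3. m(pair(pair(c, 0), pair(0, m(c, 0, pair(0, c)))), pair(0, 0), pair(c, m(pair(pair(c, 0), 0), pair(c, c), pair(c, 0))))  →  m(pair(pair(c, 0), pair(0, pair(0, c))), pair(0, 0), pair(c, m(pair(pair(c, 0), 0), pair(c, c), pair(c, 0))))   [R6 at 1.2.2]
4. m(pair(pair(c, 0), pair(0, pair(0, c))), pair(0, 0), pair(c, m(pair(pair(c, 0), 0), pair(c, c), pair(c, 0))))  →  m(pair(pair(c, 0), pair(0, pair(0, c))), pair(0, 0), pair(c, 0))   [R2 at 3.2]
5. m(pair(pair(c, 0), pair(0, pair(0, c))), pair(0, 0), pair(c, 0))  →  pair(0, pair(0, c))   [R2 at ε]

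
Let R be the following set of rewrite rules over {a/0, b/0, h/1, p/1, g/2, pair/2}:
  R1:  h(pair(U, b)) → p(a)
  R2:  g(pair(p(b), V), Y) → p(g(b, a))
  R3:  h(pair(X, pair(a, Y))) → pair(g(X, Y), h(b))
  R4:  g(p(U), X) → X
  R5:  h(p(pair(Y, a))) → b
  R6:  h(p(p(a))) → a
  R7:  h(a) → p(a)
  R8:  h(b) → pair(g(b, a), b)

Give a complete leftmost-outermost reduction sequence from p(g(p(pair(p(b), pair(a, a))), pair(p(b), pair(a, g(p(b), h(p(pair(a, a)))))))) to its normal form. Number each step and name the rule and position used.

p(pair(p(b), pair(a, b)))

1. p(g(p(pair(p(b), pair(a, a))), pair(p(b), pair(a, g(p(b), h(p(pair(a, a))))))))  →  p(pair(p(b), pair(a, g(p(b), h(p(pair(a, a)))))))   [R4 at 1]
2. p(pair(p(b), pair(a, g(p(b), h(p(pair(a, a)))))))  →  p(pair(p(b), pair(a, h(p(pair(a, a))))))   [R4 at 1.2.2]
3. p(pair(p(b), pair(a, h(p(pair(a, a))))))  →  p(pair(p(b), pair(a, b)))   [R5 at 1.2.2]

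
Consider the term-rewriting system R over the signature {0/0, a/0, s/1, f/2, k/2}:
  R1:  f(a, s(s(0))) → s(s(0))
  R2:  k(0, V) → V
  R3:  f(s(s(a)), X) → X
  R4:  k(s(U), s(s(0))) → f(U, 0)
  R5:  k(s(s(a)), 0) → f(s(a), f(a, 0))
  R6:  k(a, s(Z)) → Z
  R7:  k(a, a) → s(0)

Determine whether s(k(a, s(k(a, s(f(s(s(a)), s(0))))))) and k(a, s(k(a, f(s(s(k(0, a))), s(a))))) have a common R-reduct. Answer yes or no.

Reduce t₁ = s(k(a, s(k(a, s(f(s(s(a)), s(0))))))):
1. s(k(a, s(k(a, s(f(s(s(a)), s(0)))))))  →  s(k(a, s(f(s(s(a)), s(0)))))   [R6 at 1]
2. s(k(a, s(f(s(s(a)), s(0)))))  →  s(f(s(s(a)), s(0)))   [R6 at 1]
3. s(f(s(s(a)), s(0)))  →  s(s(0))   [R3 at 1]

Reduce t₂ = k(a, s(k(a, f(s(s(k(0, a))), s(a))))):
1. k(a, s(k(a, f(s(s(k(0, a))), s(a)))))  →  k(a, f(s(s(k(0, a))), s(a)))   [R6 at ε]
2. k(a, f(s(s(k(0, a))), s(a)))  →  k(a, f(s(s(a)), s(a)))   [R2 at 2.1.1.1]
3. k(a, f(s(s(a)), s(a)))  →  k(a, s(a))   [R3 at 2]
4. k(a, s(a))  →  a   [R6 at ε]

no — NF(t₁) = s(s(0)), NF(t₂) = a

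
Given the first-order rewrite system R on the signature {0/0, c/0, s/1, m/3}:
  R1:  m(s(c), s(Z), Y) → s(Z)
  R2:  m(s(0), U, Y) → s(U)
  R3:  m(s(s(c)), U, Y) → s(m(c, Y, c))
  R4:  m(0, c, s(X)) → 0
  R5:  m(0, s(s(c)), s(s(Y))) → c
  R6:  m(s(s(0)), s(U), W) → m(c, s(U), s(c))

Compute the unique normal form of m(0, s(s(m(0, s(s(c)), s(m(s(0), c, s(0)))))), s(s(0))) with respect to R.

c

1. m(0, s(s(m(0, s(s(c)), s(m(s(0), c, s(0)))))), s(s(0)))  →  m(0, s(s(m(0, s(s(c)), s(s(c))))), s(s(0)))   [R2 at 2.1.1.3.1]
2. m(0, s(s(m(0, s(s(c)), s(s(c))))), s(s(0)))  →  m(0, s(s(c)), s(s(0)))   [R5 at 2.1.1]
3. m(0, s(s(c)), s(s(0)))  →  c   [R5 at ε]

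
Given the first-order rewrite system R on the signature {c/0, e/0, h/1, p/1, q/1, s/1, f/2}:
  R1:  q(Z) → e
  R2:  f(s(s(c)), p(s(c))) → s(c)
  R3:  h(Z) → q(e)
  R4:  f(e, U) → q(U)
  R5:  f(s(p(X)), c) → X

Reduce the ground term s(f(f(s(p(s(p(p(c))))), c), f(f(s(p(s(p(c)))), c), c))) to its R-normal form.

1. s(f(f(s(p(s(p(p(c))))), c), f(f(s(p(s(p(c)))), c), c)))  →  s(f(s(p(p(c))), f(f(s(p(s(p(c)))), c), c)))   [R5 at 1.1]
2. s(f(s(p(p(c))), f(f(s(p(s(p(c)))), c), c)))  →  s(f(s(p(p(c))), f(s(p(c)), c)))   [R5 at 1.2.1]
3. s(f(s(p(p(c))), f(s(p(c)), c)))  →  s(f(s(p(p(c))), c))   [R5 at 1.2]
4. s(f(s(p(p(c))), c))  →  s(p(c))   [R5 at 1]

s(p(c))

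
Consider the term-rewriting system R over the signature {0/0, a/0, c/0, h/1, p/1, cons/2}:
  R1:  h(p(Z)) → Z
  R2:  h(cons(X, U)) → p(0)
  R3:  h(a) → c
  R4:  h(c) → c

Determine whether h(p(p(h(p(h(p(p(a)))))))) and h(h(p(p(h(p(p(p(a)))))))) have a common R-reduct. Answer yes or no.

Reduce t₁ = h(p(p(h(p(h(p(p(a)))))))):
1. h(p(p(h(p(h(p(p(a))))))))  →  p(h(p(h(p(p(a))))))   [R1 at ε]
2. p(h(p(h(p(p(a))))))  →  p(h(p(p(a))))   [R1 at 1]
3. p(h(p(p(a))))  →  p(p(a))   [R1 at 1]

Reduce t₂ = h(h(p(p(h(p(p(p(a)))))))):
1. h(h(p(p(h(p(p(p(a))))))))  →  h(p(h(p(p(p(a))))))   [R1 at 1]
2. h(p(h(p(p(p(a))))))  →  h(p(p(p(a))))   [R1 at ε]
3. h(p(p(p(a))))  →  p(p(a))   [R1 at ε]

yes — NF(t₁) = p(p(a)), NF(t₂) = p(p(a))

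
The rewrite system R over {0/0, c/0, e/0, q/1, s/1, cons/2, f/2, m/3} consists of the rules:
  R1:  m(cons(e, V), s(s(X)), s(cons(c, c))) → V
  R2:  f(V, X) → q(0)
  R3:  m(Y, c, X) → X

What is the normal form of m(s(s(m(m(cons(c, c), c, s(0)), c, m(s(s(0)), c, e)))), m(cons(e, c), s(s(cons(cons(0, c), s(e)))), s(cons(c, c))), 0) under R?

0

1. m(s(s(m(m(cons(c, c), c, s(0)), c, m(s(s(0)), c, e)))), m(cons(e, c), s(s(cons(cons(0, c), s(e)))), s(cons(c, c))), 0)  →  m(s(s(m(s(s(0)), c, e))), m(cons(e, c), s(s(cons(cons(0, c), s(e)))), s(cons(c, c))), 0)   [R3 at 1.1.1]
2. m(s(s(m(s(s(0)), c, e))), m(cons(e, c), s(s(cons(cons(0, c), s(e)))), s(cons(c, c))), 0)  →  m(s(s(e)), m(cons(e, c), s(s(cons(cons(0, c), s(e)))), s(cons(c, c))), 0)   [R3 at 1.1.1]
3. m(s(s(e)), m(cons(e, c), s(s(cons(cons(0, c), s(e)))), s(cons(c, c))), 0)  →  m(s(s(e)), c, 0)   [R1 at 2]
4. m(s(s(e)), c, 0)  →  0   [R3 at ε]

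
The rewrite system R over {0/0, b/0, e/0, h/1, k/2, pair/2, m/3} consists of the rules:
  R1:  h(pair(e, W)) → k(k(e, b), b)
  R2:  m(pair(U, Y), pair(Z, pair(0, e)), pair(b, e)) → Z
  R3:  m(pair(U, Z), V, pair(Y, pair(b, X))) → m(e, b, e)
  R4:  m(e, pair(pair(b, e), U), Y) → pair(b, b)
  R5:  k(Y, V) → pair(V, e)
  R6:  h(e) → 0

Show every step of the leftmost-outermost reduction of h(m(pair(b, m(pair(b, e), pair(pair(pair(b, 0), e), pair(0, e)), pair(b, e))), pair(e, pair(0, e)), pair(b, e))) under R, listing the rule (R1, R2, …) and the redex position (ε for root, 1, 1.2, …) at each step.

1. h(m(pair(b, m(pair(b, e), pair(pair(pair(b, 0), e), pair(0, e)), pair(b, e))), pair(e, pair(0, e)), pair(b, e)))  →  h(e)   [R2 at 1]
2. h(e)  →  0   [R6 at ε]

0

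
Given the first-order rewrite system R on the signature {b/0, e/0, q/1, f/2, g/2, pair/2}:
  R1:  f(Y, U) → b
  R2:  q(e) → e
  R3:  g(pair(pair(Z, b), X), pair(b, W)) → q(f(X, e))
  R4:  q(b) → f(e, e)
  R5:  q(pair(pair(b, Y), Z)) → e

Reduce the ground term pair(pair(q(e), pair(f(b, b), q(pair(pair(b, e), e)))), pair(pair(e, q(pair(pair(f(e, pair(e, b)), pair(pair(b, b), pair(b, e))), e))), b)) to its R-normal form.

1. pair(pair(q(e), pair(f(b, b), q(pair(pair(b, e), e)))), pair(pair(e, q(pair(pair(f(e, pair(e, b)), pair(pair(b, b), pair(b, e))), e))), b))  →  pair(pair(e, pair(f(b, b), q(pair(pair(b, e), e)))), pair(pair(e, q(pair(pair(f(e, pair(e, b)), pair(pair(b, b), pair(b, e))), e))), b))   [R2 at 1.1]
2. pair(pair(e, pair(f(b, b), q(pair(pair(b, e), e)))), pair(pair(e, q(pair(pair(f(e, pair(e, b)), pair(pair(b, b), pair(b, e))), e))), b))  →  pair(pair(e, pair(b, q(pair(pair(b, e), e)))), pair(pair(e, q(pair(pair(f(e, pair(e, b)), pair(pair(b, b), pair(b, e))), e))), b))   [R1 at 1.2.1]
3. pair(pair(e, pair(b, q(pair(pair(b, e), e)))), pair(pair(e, q(pair(pair(f(e, pair(e, b)), pair(pair(b, b), pair(b, e))), e))), b))  →  pair(pair(e, pair(b, e)), pair(pair(e, q(pair(pair(f(e, pair(e, b)), pair(pair(b, b), pair(b, e))), e))), b))   [R5 at 1.2.2]
4. pair(pair(e, pair(b, e)), pair(pair(e, q(pair(pair(f(e, pair(e, b)), pair(pair(b, b), pair(b, e))), e))), b))  →  pair(pair(e, pair(b, e)), pair(pair(e, q(pair(pair(b, pair(pair(b, b), pair(b, e))), e))), b))   [R1 at 2.1.2.1.1.1]
5. pair(pair(e, pair(b, e)), pair(pair(e, q(pair(pair(b, pair(pair(b, b), pair(b, e))), e))), b))  →  pair(pair(e, pair(b, e)), pair(pair(e, e), b))   [R5 at 2.1.2]

pair(pair(e, pair(b, e)), pair(pair(e, e), b))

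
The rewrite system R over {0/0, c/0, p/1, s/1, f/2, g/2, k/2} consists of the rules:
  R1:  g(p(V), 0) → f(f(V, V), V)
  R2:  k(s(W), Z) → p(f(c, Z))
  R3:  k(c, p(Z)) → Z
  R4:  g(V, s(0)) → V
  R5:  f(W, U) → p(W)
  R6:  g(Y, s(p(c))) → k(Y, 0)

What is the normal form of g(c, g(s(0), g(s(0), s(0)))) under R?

1. g(c, g(s(0), g(s(0), s(0))))  →  g(c, g(s(0), s(0)))   [R4 at 2.2]
2. g(c, g(s(0), s(0)))  →  g(c, s(0))   [R4 at 2]
3. g(c, s(0))  →  c   [R4 at ε]

c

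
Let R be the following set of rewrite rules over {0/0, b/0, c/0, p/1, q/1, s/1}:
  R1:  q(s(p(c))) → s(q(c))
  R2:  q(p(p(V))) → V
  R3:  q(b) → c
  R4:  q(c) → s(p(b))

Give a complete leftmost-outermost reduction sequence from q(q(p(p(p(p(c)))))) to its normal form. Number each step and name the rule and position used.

1. q(q(p(p(p(p(c))))))  →  q(p(p(c)))   [R2 at 1]
2. q(p(p(c)))  →  c   [R2 at ε]

c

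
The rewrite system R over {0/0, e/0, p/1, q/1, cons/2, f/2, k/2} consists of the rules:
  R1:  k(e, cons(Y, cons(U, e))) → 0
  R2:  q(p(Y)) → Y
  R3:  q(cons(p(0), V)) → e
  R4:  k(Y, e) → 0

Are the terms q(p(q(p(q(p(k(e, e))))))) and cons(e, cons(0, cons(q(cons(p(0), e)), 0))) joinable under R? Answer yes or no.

Reduce t₁ = q(p(q(p(q(p(k(e, e))))))):
1. q(p(q(p(q(p(k(e, e)))))))  →  q(p(q(p(k(e, e)))))   [R2 at ε]
2. q(p(q(p(k(e, e)))))  →  q(p(k(e, e)))   [R2 at ε]
3. q(p(k(e, e)))  →  k(e, e)   [R2 at ε]
4. k(e, e)  →  0   [R4 at ε]

Reduce t₂ = cons(e, cons(0, cons(q(cons(p(0), e)), 0))):
1. cons(e, cons(0, cons(q(cons(p(0), e)), 0)))  →  cons(e, cons(0, cons(e, 0)))   [R3 at 2.2.1]

no — NF(t₁) = 0, NF(t₂) = cons(e, cons(0, cons(e, 0)))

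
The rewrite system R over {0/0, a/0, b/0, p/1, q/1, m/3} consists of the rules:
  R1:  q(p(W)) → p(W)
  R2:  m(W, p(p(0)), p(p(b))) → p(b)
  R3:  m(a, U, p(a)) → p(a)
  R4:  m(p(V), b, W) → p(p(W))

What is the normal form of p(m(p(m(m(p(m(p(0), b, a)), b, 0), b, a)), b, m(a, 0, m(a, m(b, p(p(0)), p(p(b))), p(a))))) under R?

1. p(m(p(m(m(p(m(p(0), b, a)), b, 0), b, a)), b, m(a, 0, m(a, m(b, p(p(0)), p(p(b))), p(a)))))  →  p(p(p(m(a, 0, m(a, m(b, p(p(0)), p(p(b))), p(a))))))   [R4 at 1]
2. p(p(p(m(a, 0, m(a, m(b, p(p(0)), p(p(b))), p(a))))))  →  p(p(p(m(a, 0, p(a)))))   [R3 at 1.1.1.3]
3. p(p(p(m(a, 0, p(a)))))  →  p(p(p(p(a))))   [R3 at 1.1.1]

p(p(p(p(a))))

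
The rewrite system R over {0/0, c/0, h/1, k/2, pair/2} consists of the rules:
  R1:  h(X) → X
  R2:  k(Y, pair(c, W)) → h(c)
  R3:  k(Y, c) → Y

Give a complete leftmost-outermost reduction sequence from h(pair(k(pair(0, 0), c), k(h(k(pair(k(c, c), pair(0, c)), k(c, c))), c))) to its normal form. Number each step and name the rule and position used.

1. h(pair(k(pair(0, 0), c), k(h(k(pair(k(c, c), pair(0, c)), k(c, c))), c)))  →  pair(k(pair(0, 0), c), k(h(k(pair(k(c, c), pair(0, c)), k(c, c))), c))   [R1 at ε]
2. pair(k(pair(0, 0), c), k(h(k(pair(k(c, c), pair(0, c)), k(c, c))), c))  →  pair(pair(0, 0), k(h(k(pair(k(c, c), pair(0, c)), k(c, c))), c))   [R3 at 1]
3. pair(pair(0, 0), k(h(k(pair(k(c, c), pair(0, c)), k(c, c))), c))  →  pair(pair(0, 0), h(k(pair(k(c, c), pair(0, c)), k(c, c))))   [R3 at 2]
4. pair(pair(0, 0), h(k(pair(k(c, c), pair(0, c)), k(c, c))))  →  pair(pair(0, 0), k(pair(k(c, c), pair(0, c)), k(c, c)))   [R1 at 2]
5. pair(pair(0, 0), k(pair(k(c, c), pair(0, c)), k(c, c)))  →  pair(pair(0, 0), k(pair(c, pair(0, c)), k(c, c)))   [R3 at 2.1.1]
6. pair(pair(0, 0), k(pair(c, pair(0, c)), k(c, c)))  →  pair(pair(0, 0), k(pair(c, pair(0, c)), c))   [R3 at 2.2]
7. pair(pair(0, 0), k(pair(c, pair(0, c)), c))  →  pair(pair(0, 0), pair(c, pair(0, c)))   [R3 at 2]

pair(pair(0, 0), pair(c, pair(0, c)))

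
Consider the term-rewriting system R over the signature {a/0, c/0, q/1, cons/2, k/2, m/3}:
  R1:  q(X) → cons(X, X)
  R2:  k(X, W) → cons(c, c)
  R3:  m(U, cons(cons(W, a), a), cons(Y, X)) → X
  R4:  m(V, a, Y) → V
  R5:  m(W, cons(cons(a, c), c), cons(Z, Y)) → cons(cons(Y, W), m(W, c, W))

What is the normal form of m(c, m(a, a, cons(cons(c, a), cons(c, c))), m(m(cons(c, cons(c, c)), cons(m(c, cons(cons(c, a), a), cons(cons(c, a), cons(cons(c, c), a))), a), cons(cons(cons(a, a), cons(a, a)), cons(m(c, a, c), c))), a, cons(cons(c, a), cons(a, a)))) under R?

1. m(c, m(a, a, cons(cons(c, a), cons(c, c))), m(m(cons(c, cons(c, c)), cons(m(c, cons(cons(c, a), a), cons(cons(c, a), cons(cons(c, c), a))), a), cons(cons(cons(a, a), cons(a, a)), cons(m(c, a, c), c))), a, cons(cons(c, a), cons(a, a))))  →  m(c, a, m(m(cons(c, cons(c, c)), cons(m(c, cons(cons(c, a), a), cons(cons(c, a), cons(cons(c, c), a))), a), cons(cons(cons(a, a), cons(a, a)), cons(m(c, a, c), c))), a, cons(cons(c, a), cons(a, a))))   [R4 at 2]
2. m(c, a, m(m(cons(c, cons(c, c)), cons(m(c, cons(cons(c, a), a), cons(cons(c, a), cons(cons(c, c), a))), a), cons(cons(cons(a, a), cons(a, a)), cons(m(c, a, c), c))), a, cons(cons(c, a), cons(a, a))))  →  c   [R4 at ε]

c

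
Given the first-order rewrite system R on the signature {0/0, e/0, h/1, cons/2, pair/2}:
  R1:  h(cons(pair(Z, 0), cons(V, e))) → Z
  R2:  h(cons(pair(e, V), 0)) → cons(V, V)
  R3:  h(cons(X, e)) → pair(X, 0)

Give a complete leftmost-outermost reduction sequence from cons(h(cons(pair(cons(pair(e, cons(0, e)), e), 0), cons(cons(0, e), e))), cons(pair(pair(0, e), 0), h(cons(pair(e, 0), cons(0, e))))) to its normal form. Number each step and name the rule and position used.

cons(cons(pair(e, cons(0, e)), e), cons(pair(pair(0, e), 0), e))

1. cons(h(cons(pair(cons(pair(e, cons(0, e)), e), 0), cons(cons(0, e), e))), cons(pair(pair(0, e), 0), h(cons(pair(e, 0), cons(0, e)))))  →  cons(cons(pair(e, cons(0, e)), e), cons(pair(pair(0, e), 0), h(cons(pair(e, 0), cons(0, e)))))   [R1 at 1]
2. cons(cons(pair(e, cons(0, e)), e), cons(pair(pair(0, e), 0), h(cons(pair(e, 0), cons(0, e)))))  →  cons(cons(pair(e, cons(0, e)), e), cons(pair(pair(0, e), 0), e))   [R1 at 2.2]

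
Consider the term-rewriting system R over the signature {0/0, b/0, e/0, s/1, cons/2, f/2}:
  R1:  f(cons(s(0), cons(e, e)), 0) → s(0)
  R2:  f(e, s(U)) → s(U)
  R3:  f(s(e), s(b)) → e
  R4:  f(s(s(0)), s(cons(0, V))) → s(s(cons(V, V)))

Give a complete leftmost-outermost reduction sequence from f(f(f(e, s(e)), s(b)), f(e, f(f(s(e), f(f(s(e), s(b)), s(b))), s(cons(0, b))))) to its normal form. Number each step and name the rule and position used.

s(cons(0, b))

1. f(f(f(e, s(e)), s(b)), f(e, f(f(s(e), f(f(s(e), s(b)), s(b))), s(cons(0, b)))))  →  f(f(s(e), s(b)), f(e, f(f(s(e), f(f(s(e), s(b)), s(b))), s(cons(0, b)))))   [R2 at 1.1]
2. f(f(s(e), s(b)), f(e, f(f(s(e), f(f(s(e), s(b)), s(b))), s(cons(0, b)))))  →  f(e, f(e, f(f(s(e), f(f(s(e), s(b)), s(b))), s(cons(0, b)))))   [R3 at 1]
3. f(e, f(e, f(f(s(e), f(f(s(e), s(b)), s(b))), s(cons(0, b)))))  →  f(e, f(e, f(f(s(e), f(e, s(b))), s(cons(0, b)))))   [R3 at 2.2.1.2.1]
4. f(e, f(e, f(f(s(e), f(e, s(b))), s(cons(0, b)))))  →  f(e, f(e, f(f(s(e), s(b)), s(cons(0, b)))))   [R2 at 2.2.1.2]
5. f(e, f(e, f(f(s(e), s(b)), s(cons(0, b)))))  →  f(e, f(e, f(e, s(cons(0, b)))))   [R3 at 2.2.1]
6. f(e, f(e, f(e, s(cons(0, b)))))  →  f(e, f(e, s(cons(0, b))))   [R2 at 2.2]
7. f(e, f(e, s(cons(0, b))))  →  f(e, s(cons(0, b)))   [R2 at 2]
8. f(e, s(cons(0, b)))  →  s(cons(0, b))   [R2 at ε]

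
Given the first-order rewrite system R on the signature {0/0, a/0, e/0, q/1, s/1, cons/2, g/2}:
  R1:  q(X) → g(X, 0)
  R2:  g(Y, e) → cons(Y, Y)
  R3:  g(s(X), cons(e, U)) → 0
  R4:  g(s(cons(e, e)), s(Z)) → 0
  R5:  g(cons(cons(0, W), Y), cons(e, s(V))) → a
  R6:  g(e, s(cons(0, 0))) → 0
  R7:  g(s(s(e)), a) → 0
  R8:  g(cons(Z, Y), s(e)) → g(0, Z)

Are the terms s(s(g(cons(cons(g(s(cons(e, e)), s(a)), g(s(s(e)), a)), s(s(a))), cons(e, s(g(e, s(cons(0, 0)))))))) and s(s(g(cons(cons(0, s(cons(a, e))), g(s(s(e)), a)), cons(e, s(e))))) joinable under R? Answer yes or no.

yes — NF(t₁) = s(s(a)), NF(t₂) = s(s(a))

Reduce t₁ = s(s(g(cons(cons(g(s(cons(e, e)), s(a)), g(s(s(e)), a)), s(s(a))), cons(e, s(g(e, s(cons(0, 0)))))))):
1. s(s(g(cons(cons(g(s(cons(e, e)), s(a)), g(s(s(e)), a)), s(s(a))), cons(e, s(g(e, s(cons(0, 0))))))))  →  s(s(g(cons(cons(0, g(s(s(e)), a)), s(s(a))), cons(e, s(g(e, s(cons(0, 0))))))))   [R4 at 1.1.1.1.1]
2. s(s(g(cons(cons(0, g(s(s(e)), a)), s(s(a))), cons(e, s(g(e, s(cons(0, 0))))))))  →  s(s(a))   [R5 at 1.1]

Reduce t₂ = s(s(g(cons(cons(0, s(cons(a, e))), g(s(s(e)), a)), cons(e, s(e))))):
1. s(s(g(cons(cons(0, s(cons(a, e))), g(s(s(e)), a)), cons(e, s(e)))))  →  s(s(a))   [R5 at 1.1]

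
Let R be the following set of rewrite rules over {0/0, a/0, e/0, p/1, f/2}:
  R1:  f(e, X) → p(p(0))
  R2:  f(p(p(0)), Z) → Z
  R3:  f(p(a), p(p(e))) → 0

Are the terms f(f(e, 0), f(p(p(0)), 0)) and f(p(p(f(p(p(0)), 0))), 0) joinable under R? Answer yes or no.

yes — NF(t₁) = 0, NF(t₂) = 0

Reduce t₁ = f(f(e, 0), f(p(p(0)), 0)):
1. f(f(e, 0), f(p(p(0)), 0))  →  f(p(p(0)), f(p(p(0)), 0))   [R1 at 1]
2. f(p(p(0)), f(p(p(0)), 0))  →  f(p(p(0)), 0)   [R2 at ε]
3. f(p(p(0)), 0)  →  0   [R2 at ε]

Reduce t₂ = f(p(p(f(p(p(0)), 0))), 0):
1. f(p(p(f(p(p(0)), 0))), 0)  →  f(p(p(0)), 0)   [R2 at 1.1.1]
2. f(p(p(0)), 0)  →  0   [R2 at ε]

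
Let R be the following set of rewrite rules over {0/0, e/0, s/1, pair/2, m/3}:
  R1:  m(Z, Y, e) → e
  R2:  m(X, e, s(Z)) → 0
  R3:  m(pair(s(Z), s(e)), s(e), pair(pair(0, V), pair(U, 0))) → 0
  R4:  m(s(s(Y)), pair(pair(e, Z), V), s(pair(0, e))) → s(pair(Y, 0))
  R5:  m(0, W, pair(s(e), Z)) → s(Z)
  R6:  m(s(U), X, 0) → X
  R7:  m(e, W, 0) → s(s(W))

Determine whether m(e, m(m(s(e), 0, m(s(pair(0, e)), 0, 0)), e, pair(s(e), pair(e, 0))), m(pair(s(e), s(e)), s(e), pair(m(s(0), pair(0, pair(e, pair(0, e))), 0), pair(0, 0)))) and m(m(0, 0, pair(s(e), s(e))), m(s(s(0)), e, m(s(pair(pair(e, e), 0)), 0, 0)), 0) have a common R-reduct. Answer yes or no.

Reduce t₁ = m(e, m(m(s(e), 0, m(s(pair(0, e)), 0, 0)), e, pair(s(e), pair(e, 0))), m(pair(s(e), s(e)), s(e), pair(m(s(0), pair(0, pair(e, pair(0, e))), 0), pair(0, 0)))):
1. m(e, m(m(s(e), 0, m(s(pair(0, e)), 0, 0)), e, pair(s(e), pair(e, 0))), m(pair(s(e), s(e)), s(e), pair(m(s(0), pair(0, pair(e, pair(0, e))), 0), pair(0, 0))))  →  m(e, m(m(s(e), 0, 0), e, pair(s(e), pair(e, 0))), m(pair(s(e), s(e)), s(e), pair(m(s(0), pair(0, pair(e, pair(0, e))), 0), pair(0, 0))))   [R6 at 2.1.3]
2. m(e, m(m(s(e), 0, 0), e, pair(s(e), pair(e, 0))), m(pair(s(e), s(e)), s(e), pair(m(s(0), pair(0, pair(e, pair(0, e))), 0), pair(0, 0))))  →  m(e, m(0, e, pair(s(e), pair(e, 0))), m(pair(s(e), s(e)), s(e), pair(m(s(0), pair(0, pair(e, pair(0, e))), 0), pair(0, 0))))   [R6 at 2.1]
3. m(e, m(0, e, pair(s(e), pair(e, 0))), m(pair(s(e), s(e)), s(e), pair(m(s(0), pair(0, pair(e, pair(0, e))), 0), pair(0, 0))))  →  m(e, s(pair(e, 0)), m(pair(s(e), s(e)), s(e), pair(m(s(0), pair(0, pair(e, pair(0, e))), 0), pair(0, 0))))   [R5 at 2]
4. m(e, s(pair(e, 0)), m(pair(s(e), s(e)), s(e), pair(m(s(0), pair(0, pair(e, pair(0, e))), 0), pair(0, 0))))  →  m(e, s(pair(e, 0)), m(pair(s(e), s(e)), s(e), pair(pair(0, pair(e, pair(0, e))), pair(0, 0))))   [R6 at 3.3.1]
5. m(e, s(pair(e, 0)), m(pair(s(e), s(e)), s(e), pair(pair(0, pair(e, pair(0, e))), pair(0, 0))))  →  m(e, s(pair(e, 0)), 0)   [R3 at 3]
6. m(e, s(pair(e, 0)), 0)  →  s(s(s(pair(e, 0))))   [R7 at ε]

Reduce t₂ = m(m(0, 0, pair(s(e), s(e))), m(s(s(0)), e, m(s(pair(pair(e, e), 0)), 0, 0)), 0):
1. m(m(0, 0, pair(s(e), s(e))), m(s(s(0)), e, m(s(pair(pair(e, e), 0)), 0, 0)), 0)  →  m(s(s(e)), m(s(s(0)), e, m(s(pair(pair(e, e), 0)), 0, 0)), 0)   [R5 at 1]
2. m(s(s(e)), m(s(s(0)), e, m(s(pair(pair(e, e), 0)), 0, 0)), 0)  →  m(s(s(0)), e, m(s(pair(pair(e, e), 0)), 0, 0))   [R6 at ε]
3. m(s(s(0)), e, m(s(pair(pair(e, e), 0)), 0, 0))  →  m(s(s(0)), e, 0)   [R6 at 3]
4. m(s(s(0)), e, 0)  →  e   [R6 at ε]

no — NF(t₁) = s(s(s(pair(e, 0)))), NF(t₂) = e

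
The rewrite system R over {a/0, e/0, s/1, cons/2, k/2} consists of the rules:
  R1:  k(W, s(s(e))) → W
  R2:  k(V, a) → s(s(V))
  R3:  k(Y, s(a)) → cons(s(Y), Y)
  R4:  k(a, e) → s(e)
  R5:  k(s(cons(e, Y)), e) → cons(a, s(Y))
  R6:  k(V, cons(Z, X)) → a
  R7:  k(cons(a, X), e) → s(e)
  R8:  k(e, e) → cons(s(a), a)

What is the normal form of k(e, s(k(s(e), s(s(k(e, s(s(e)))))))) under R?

e

1. k(e, s(k(s(e), s(s(k(e, s(s(e))))))))  →  k(e, s(k(s(e), s(s(e)))))   [R1 at 2.1.2.1.1]
2. k(e, s(k(s(e), s(s(e)))))  →  k(e, s(s(e)))   [R1 at 2.1]
3. k(e, s(s(e)))  →  e   [R1 at ε]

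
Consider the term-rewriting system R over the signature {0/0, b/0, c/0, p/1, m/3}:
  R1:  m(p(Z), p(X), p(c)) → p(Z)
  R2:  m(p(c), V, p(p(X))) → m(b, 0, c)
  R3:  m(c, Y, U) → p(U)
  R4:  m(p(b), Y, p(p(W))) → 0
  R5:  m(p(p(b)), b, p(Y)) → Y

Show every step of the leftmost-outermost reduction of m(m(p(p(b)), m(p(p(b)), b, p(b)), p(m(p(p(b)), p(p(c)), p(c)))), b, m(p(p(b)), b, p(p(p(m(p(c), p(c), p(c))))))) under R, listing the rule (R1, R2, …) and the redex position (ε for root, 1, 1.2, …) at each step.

p(p(c))

1. m(m(p(p(b)), m(p(p(b)), b, p(b)), p(m(p(p(b)), p(p(c)), p(c)))), b, m(p(p(b)), b, p(p(p(m(p(c), p(c), p(c)))))))  →  m(m(p(p(b)), b, p(m(p(p(b)), p(p(c)), p(c)))), b, m(p(p(b)), b, p(p(p(m(p(c), p(c), p(c)))))))   [R5 at 1.2]
2. m(m(p(p(b)), b, p(m(p(p(b)), p(p(c)), p(c)))), b, m(p(p(b)), b, p(p(p(m(p(c), p(c), p(c)))))))  →  m(m(p(p(b)), p(p(c)), p(c)), b, m(p(p(b)), b, p(p(p(m(p(c), p(c), p(c)))))))   [R5 at 1]
3. m(m(p(p(b)), p(p(c)), p(c)), b, m(p(p(b)), b, p(p(p(m(p(c), p(c), p(c)))))))  →  m(p(p(b)), b, m(p(p(b)), b, p(p(p(m(p(c), p(c), p(c)))))))   [R1 at 1]
4. m(p(p(b)), b, m(p(p(b)), b, p(p(p(m(p(c), p(c), p(c)))))))  →  m(p(p(b)), b, p(p(m(p(c), p(c), p(c)))))   [R5 at 3]
5. m(p(p(b)), b, p(p(m(p(c), p(c), p(c)))))  →  p(m(p(c), p(c), p(c)))   [R5 at ε]
6. p(m(p(c), p(c), p(c)))  →  p(p(c))   [R1 at 1]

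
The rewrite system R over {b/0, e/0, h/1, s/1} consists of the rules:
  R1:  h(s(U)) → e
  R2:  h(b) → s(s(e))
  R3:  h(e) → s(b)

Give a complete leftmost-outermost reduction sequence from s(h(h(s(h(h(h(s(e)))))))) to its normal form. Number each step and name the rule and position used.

1. s(h(h(s(h(h(h(s(e))))))))  →  s(h(e))   [R1 at 1.1]
2. s(h(e))  →  s(s(b))   [R3 at 1]

s(s(b))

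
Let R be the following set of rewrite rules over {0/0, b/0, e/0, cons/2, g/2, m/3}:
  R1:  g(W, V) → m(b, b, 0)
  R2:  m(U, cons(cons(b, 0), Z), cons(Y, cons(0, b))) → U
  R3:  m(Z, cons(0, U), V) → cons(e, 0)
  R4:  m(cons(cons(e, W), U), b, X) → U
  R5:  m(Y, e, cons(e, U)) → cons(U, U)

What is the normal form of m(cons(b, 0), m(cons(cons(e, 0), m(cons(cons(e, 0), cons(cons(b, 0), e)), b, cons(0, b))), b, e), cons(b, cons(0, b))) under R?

cons(b, 0)

1. m(cons(b, 0), m(cons(cons(e, 0), m(cons(cons(e, 0), cons(cons(b, 0), e)), b, cons(0, b))), b, e), cons(b, cons(0, b)))  →  m(cons(b, 0), m(cons(cons(e, 0), cons(cons(b, 0), e)), b, cons(0, b)), cons(b, cons(0, b)))   [R4 at 2]
2. m(cons(b, 0), m(cons(cons(e, 0), cons(cons(b, 0), e)), b, cons(0, b)), cons(b, cons(0, b)))  →  m(cons(b, 0), cons(cons(b, 0), e), cons(b, cons(0, b)))   [R4 at 2]
3. m(cons(b, 0), cons(cons(b, 0), e), cons(b, cons(0, b)))  →  cons(b, 0)   [R2 at ε]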